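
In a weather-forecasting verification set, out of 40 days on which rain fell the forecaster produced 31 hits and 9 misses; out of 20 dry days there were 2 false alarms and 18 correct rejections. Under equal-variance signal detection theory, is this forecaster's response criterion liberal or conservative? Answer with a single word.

z(H) = 0.755, z(FA) = -1.282
c = −½·(z(H) + z(FA)) = 0.2635
c > 0 → conservative criterion (biased toward responding “no”).

conservative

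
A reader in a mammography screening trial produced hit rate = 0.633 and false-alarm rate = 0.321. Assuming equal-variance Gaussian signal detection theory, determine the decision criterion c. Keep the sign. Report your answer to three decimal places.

c = 0.063

z(H) = z(0.633) = 0.3398
z(FA) = z(0.321) = -0.4649
c = −½·[z(H) + z(FA)] = −0.5 × (0.3398 + (-0.4649)) = 0.06255
c > 0: the reader has a conservative response bias.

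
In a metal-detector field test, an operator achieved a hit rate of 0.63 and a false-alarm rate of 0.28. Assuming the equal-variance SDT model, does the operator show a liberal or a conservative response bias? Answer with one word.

conservative

z(H) = 0.332, z(FA) = -0.583
c = −½·(z(H) + z(FA)) = 0.1255
c > 0 → conservative criterion (biased toward responding “no”).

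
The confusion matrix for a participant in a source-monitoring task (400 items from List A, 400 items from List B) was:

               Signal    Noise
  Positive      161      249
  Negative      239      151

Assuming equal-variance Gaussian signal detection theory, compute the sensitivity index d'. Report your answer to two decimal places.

d' = -0.56

H = 161/400 = 0.4025
FA = 249/400 = 0.6225
Φ⁻¹(H) = -0.2469
Φ⁻¹(FA) = 0.3121
d' = z(H) − z(FA) = -0.2469 − 0.3121 = -0.5590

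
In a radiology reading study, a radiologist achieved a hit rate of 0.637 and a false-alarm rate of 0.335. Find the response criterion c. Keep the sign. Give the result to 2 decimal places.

Φ⁻¹(H) = 0.3505
Φ⁻¹(FA) = -0.4261
c = −½·[z(H) + z(FA)] = −0.5 × (0.3505 + (-0.4261)) = 0.0378

c = 0.04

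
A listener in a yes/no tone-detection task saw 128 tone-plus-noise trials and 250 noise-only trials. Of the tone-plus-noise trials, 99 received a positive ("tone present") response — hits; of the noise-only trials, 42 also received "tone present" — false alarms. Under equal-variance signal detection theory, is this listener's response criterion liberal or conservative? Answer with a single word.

z(H) = 0.750, z(FA) = -0.962
c = −½·(z(H) + z(FA)) = 0.106
c > 0 → conservative criterion (biased toward responding “no”).

conservative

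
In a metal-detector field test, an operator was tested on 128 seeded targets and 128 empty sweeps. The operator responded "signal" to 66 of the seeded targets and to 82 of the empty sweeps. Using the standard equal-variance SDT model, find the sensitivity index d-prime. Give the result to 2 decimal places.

H = 66/128 = 0.5156
FA = 82/128 = 0.6406
z(H) = 0.039
z(FA) = 0.360
d' = z(H) − z(FA) = 0.039 − 0.360 = -0.321

d-prime = -0.32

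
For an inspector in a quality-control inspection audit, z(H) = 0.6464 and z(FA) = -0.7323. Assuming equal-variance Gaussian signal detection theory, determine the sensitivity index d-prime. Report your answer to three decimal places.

d' = z(H) − z(FA) = 0.6464 − (-0.7323) = 1.3787

d-prime = 1.379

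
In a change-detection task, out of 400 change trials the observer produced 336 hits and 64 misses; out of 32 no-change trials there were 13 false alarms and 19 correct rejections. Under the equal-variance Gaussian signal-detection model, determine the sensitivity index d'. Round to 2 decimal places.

H = 336/400 = 0.8400
FA = 13/32 = 0.4062
Φ⁻¹(H) = 0.994
Φ⁻¹(FA) = -0.237
d' = z(H) − z(FA) = 0.994 − (-0.237) = 1.231

d' = 1.23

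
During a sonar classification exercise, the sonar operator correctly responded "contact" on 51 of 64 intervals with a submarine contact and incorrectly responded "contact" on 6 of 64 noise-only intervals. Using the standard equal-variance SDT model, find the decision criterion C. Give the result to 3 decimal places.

C = 0.244

H = 51/64 = 0.7969
FA = 6/64 = 0.0938
z(H) = 0.8306
z(FA) = -1.3177
c = −½·[z(H) + z(FA)] = −0.5 × (0.8306 + (-1.3177)) = 0.24355
c > 0: the sonar operator has a conservative response bias.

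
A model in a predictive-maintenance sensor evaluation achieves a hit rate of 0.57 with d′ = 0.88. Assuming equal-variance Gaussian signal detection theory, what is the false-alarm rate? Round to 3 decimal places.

z(hit rate) = z(0.57) = 0.1764
z(FA) = z(H) − d' = 0.1764 − 0.88 = -0.7036
false-alarm rate = Φ(-0.7036) = 0.2408

false-alarm rate = 0.241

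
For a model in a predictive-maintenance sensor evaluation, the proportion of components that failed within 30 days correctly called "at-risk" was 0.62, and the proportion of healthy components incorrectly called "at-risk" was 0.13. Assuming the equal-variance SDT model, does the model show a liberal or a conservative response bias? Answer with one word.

z(H) = 0.305, z(FA) = -1.126
c = −½·(z(H) + z(FA)) = 0.4105
c > 0 → conservative criterion (biased toward responding “no”).

conservative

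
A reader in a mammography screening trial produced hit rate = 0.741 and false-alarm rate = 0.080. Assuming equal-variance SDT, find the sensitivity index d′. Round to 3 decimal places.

d′ = 2.052

z(H) = 0.6464
z(FA) = -1.4051
d' = z(H) − z(FA) = 0.6464 − (-1.4051) = 2.0515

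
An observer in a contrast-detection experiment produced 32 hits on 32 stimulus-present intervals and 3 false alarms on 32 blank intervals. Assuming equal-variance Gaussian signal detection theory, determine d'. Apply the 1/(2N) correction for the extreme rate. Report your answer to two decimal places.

d' = 3.47

The hit rate is 32/32 = 1, so apply the 1/(2N) correction: H → 1 − 1/(2·32) = 0.98438.
z(H) = z(0.98438) = 2.154
z(FA) = z(0.09375) = -1.318
d' = 2.154 − (-1.318) = 3.472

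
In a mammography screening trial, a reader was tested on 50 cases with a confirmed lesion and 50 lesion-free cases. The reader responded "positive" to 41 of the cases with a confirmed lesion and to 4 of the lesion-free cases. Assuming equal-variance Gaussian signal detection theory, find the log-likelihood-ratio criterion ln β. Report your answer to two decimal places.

ln β = 0.57

H = 41/50 = 0.8200
FA = 4/50 = 0.0800
Φ⁻¹(H) = Φ⁻¹(0.8200) = 0.915
Φ⁻¹(FA) = Φ⁻¹(0.0800) = -1.405
ln β = −½·[z(H)² − z(FA)²] = −0.5 × (0.837 − 1.974) = 0.5685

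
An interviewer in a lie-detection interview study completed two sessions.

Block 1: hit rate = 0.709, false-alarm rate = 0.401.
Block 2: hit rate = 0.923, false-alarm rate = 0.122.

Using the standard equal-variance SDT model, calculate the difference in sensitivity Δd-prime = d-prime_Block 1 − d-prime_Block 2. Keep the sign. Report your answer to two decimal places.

Block 1: z(0.709) = 0.550, z(0.401) = -0.251, d' = 0.801
Block 2: z(0.923) = 1.426, z(0.122) = -1.165, d' = 2.591
Δd' = d'_Block 1 − d'_Block 2 = 0.801 − 2.591 = -1.790
Block 2 has the higher sensitivity.

Δd-prime = -1.79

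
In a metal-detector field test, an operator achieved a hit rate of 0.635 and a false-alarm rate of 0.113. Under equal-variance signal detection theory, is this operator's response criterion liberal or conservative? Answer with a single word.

conservative

z(H) = 0.345, z(FA) = -1.211
c = −½·(z(H) + z(FA)) = 0.433
c > 0 → conservative criterion (biased toward responding “no”).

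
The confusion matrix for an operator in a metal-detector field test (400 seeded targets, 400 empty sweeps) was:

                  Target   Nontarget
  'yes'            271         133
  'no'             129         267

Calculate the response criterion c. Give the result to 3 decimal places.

H = 271/400 = 0.6775
FA = 133/400 = 0.3325
z(H) = 0.4607
z(FA) = -0.4330
c = −½·[z(H) + z(FA)] = −0.5 × (0.4607 + (-0.4330)) = -0.01385
c < 0: the operator has a liberal response bias.

c = -0.014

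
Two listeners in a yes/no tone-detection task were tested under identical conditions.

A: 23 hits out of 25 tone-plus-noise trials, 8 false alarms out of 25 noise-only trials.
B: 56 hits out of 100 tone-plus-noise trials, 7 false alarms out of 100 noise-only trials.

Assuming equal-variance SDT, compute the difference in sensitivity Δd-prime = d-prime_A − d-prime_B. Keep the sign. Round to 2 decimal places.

Δd-prime = 0.25

A: z(0.9200) = 1.405, z(0.3200) = -0.468, d' = 1.873
B: z(0.5600) = 0.151, z(0.0700) = -1.476, d' = 1.627
Δd' = d'_A − d'_B = 1.873 − 1.627 = 0.246
A has the higher sensitivity.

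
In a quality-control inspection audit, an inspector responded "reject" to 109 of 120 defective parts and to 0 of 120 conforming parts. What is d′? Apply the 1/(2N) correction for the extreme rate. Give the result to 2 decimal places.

The false-alarm rate is 0/120 = 0, so apply the 1/(2N) correction: FA → 1/(2·120) = 0.00417.
z(H) = z(0.90833) = 1.331
z(FA) = z(0.00417) = -2.638
d' = 1.331 − (-2.638) = 3.969

d′ = 3.97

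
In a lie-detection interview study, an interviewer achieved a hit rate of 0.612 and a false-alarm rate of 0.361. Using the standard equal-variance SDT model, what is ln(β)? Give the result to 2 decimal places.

z(H) = 0.285
z(FA) = -0.356
ln β = −½·[z(H)² − z(FA)²] = −0.5 × (0.081 − 0.127) = 0.023

ln β = 0.02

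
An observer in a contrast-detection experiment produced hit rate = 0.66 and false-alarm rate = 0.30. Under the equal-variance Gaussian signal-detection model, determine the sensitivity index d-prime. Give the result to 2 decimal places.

d-prime = 0.94

Φ⁻¹(H) = Φ⁻¹(0.66) = 0.4125
Φ⁻¹(FA) = Φ⁻¹(0.30) = -0.5244
d' = z(H) − z(FA) = 0.4125 − (-0.5244) = 0.9369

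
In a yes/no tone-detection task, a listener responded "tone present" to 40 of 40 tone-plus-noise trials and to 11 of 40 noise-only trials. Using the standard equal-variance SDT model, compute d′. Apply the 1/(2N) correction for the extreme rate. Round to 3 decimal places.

d′ = 2.839

The hit rate is 40/40 = 1, so apply the 1/(2N) correction: H → 1 − 1/(2·40) = 0.98750.
z(H) = z(0.98750) = 2.2414
z(FA) = z(0.27500) = -0.5978
d' = 2.2414 − (-0.5978) = 2.8392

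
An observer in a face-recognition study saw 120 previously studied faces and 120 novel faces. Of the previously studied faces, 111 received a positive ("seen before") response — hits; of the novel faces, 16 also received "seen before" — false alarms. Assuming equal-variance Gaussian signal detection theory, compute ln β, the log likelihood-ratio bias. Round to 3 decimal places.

ln β = -0.419

H = 111/120 = 0.9250
FA = 16/120 = 0.1333
Φ⁻¹(H) = Φ⁻¹(0.9250) = 1.4395
Φ⁻¹(FA) = Φ⁻¹(0.1333) = -1.1109
ln β = −½·[z(H)² − z(FA)²] = −0.5 × (2.0722 − 1.2341) = -0.41905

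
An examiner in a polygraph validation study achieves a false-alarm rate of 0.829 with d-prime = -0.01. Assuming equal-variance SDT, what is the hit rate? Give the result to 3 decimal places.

z(false-alarm rate) = z(0.829) = 0.9502
z(H) = z(FA) + d' = 0.9502 + (-0.01) = 0.9402
hit rate = Φ(0.9402) = 0.8264

hit rate = 0.826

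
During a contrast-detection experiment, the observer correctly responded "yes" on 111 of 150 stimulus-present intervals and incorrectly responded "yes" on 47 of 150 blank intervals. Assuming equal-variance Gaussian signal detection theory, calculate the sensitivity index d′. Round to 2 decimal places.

d′ = 1.13

H = 111/150 = 0.7400
FA = 47/150 = 0.3133
z(H) = 0.643
z(FA) = -0.487
d' = z(H) − z(FA) = 0.643 − (-0.487) = 1.130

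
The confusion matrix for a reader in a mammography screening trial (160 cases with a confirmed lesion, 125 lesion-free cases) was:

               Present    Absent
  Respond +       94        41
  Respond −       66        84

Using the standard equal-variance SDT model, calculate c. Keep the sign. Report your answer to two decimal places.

H = 94/160 = 0.5875
FA = 41/125 = 0.3280
Φ⁻¹(H) = 0.2211
Φ⁻¹(FA) = -0.4454
c = −½·[z(H) + z(FA)] = −0.5 × (0.2211 + (-0.4454)) = 0.11215
c > 0: the reader has a conservative response bias.

c = 0.11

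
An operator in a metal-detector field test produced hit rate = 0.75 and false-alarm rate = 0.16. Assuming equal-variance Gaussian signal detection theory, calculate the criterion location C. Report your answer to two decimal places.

z(0.75) = 0.674, z(0.16) = -0.994
c = −½·[z(H) + z(FA)] = −0.5 × (0.674 + (-0.994)) = 0.160
c > 0: the operator has a conservative response bias.

C = 0.16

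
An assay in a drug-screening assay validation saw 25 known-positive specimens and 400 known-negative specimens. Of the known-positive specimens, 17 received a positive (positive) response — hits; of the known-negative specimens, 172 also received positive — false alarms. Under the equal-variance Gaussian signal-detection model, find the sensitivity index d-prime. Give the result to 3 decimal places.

H = 17/25 = 0.6800
FA = 172/400 = 0.4300
Φ⁻¹(0.6800) = 0.4677, Φ⁻¹(0.4300) = -0.1764
d' = z(H) − z(FA) = 0.4677 − (-0.1764) = 0.6441

d-prime = 0.644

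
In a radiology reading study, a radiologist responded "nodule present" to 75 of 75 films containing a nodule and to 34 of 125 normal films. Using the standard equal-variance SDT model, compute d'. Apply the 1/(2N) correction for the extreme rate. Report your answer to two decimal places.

The hit rate is 75/75 = 1, so apply the 1/(2N) correction: H → 1 − 1/(2·75) = 0.99333.
z(H) = z(0.99333) = 2.475
z(FA) = z(0.27200) = -0.607
d' = 2.475 − (-0.607) = 3.082

d' = 3.08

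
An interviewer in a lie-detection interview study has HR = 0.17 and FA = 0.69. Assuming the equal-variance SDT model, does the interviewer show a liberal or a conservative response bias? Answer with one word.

z(H) = -0.954, z(FA) = 0.496
c = −½·(z(H) + z(FA)) = 0.229
c > 0 → conservative criterion (biased toward responding “no”).

conservative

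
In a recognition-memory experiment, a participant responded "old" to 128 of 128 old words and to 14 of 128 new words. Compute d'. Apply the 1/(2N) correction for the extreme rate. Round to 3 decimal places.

d' = 3.890

The hit rate is 128/128 = 1, so apply the 1/(2N) correction: H → 1 − 1/(2·128) = 0.99609.
z(H) = z(0.99609) = 2.6597
z(FA) = z(0.10938) = -1.2298
d' = 2.6597 − (-1.2298) = 3.8895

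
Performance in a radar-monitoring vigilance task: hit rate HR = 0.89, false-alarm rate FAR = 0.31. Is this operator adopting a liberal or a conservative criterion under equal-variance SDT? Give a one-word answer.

liberal

z(H) = 1.227, z(FA) = -0.496
c = −½·(z(H) + z(FA)) = -0.3655
c < 0 → liberal criterion (biased toward responding “yes”).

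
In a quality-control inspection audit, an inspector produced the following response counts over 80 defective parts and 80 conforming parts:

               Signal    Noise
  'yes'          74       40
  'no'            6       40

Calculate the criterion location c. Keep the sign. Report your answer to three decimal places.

H = 74/80 = 0.9250
FA = 40/80 = 0.5000
z(H) = 1.4395
z(FA) = 0.0000
c = −½·[z(H) + z(FA)] = −0.5 × (1.4395 + 0.0000) = -0.71975
c < 0: the inspector has a liberal response bias.

c = -0.720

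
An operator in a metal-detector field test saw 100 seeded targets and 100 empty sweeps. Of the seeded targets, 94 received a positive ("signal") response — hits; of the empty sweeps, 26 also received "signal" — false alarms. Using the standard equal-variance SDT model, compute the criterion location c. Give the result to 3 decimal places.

H = 94/100 = 0.9400
FA = 26/100 = 0.2600
z(0.9400) = 1.5548, z(0.2600) = -0.6433
c = −½·[z(H) + z(FA)] = −0.5 × (1.5548 + (-0.6433)) = -0.45575
c < 0: the operator has a liberal response bias.

c = -0.456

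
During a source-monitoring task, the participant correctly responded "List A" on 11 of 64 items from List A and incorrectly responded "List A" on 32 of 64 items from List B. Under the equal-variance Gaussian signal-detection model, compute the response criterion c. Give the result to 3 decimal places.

H = 11/64 = 0.1719
FA = 32/64 = 0.5000
Φ⁻¹(H) = -0.9467
Φ⁻¹(FA) = 0.0000
c = −½·[z(H) + z(FA)] = −0.5 × (-0.9467 + 0.0000) = 0.47335

c = 0.473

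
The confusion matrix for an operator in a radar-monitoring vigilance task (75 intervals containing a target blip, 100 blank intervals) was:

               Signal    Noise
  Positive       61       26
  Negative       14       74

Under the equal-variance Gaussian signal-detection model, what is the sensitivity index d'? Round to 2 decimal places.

H = 61/75 = 0.8133
FA = 26/100 = 0.2600
z(H) = 0.8901
z(FA) = -0.6433
d' = z(H) − z(FA) = 0.8901 − (-0.6433) = 1.5334

d' = 1.53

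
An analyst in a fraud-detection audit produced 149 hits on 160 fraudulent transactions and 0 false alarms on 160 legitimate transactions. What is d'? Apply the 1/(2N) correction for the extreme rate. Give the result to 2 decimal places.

d' = 4.22

The false-alarm rate is 0/160 = 0, so apply the 1/(2N) correction: FA → 1/(2·160) = 0.00313.
z(H) = z(0.93125) = 1.485
z(FA) = z(0.00313) = -2.734
d' = 1.485 − (-2.734) = 4.219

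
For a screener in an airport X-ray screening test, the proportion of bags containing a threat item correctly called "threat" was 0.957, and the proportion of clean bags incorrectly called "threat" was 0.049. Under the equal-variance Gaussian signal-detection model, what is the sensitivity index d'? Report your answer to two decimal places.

d' = 3.37

z(H) = z(0.957) = 1.7169
z(FA) = z(0.049) = -1.6546
d' = z(H) − z(FA) = 1.7169 − (-1.6546) = 3.3715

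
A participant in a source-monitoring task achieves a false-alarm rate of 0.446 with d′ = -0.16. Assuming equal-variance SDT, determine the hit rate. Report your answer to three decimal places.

hit rate = 0.384

z(false-alarm rate) = z(0.446) = -0.1358
z(H) = z(FA) + d' = -0.1358 + (-0.16) = -0.2958
hit rate = Φ(-0.2958) = 0.3837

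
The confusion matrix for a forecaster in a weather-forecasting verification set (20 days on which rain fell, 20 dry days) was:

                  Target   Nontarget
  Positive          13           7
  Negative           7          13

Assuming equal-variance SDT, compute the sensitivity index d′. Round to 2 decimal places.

d′ = 0.77

H = 13/20 = 0.6500
FA = 7/20 = 0.3500
z(0.6500) = 0.3853, z(0.3500) = -0.3853
d' = z(H) − z(FA) = 0.3853 − (-0.3853) = 0.7706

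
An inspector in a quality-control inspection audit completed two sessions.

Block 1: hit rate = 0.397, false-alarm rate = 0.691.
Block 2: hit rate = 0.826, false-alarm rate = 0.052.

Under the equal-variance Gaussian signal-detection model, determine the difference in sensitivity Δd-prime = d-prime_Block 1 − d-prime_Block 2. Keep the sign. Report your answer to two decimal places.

Δd-prime = -3.32

Block 1: z(0.397) = -0.261, z(0.691) = 0.499, d' = -0.760
Block 2: z(0.826) = 0.938, z(0.052) = -1.626, d' = 2.564
Δd' = d'_Block 1 − d'_Block 2 = -0.760 − 2.564 = -3.324
Block 2 has the higher sensitivity.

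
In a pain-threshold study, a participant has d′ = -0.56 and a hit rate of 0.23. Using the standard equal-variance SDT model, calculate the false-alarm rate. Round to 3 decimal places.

z(hit rate) = z(0.23) = -0.7388
z(FA) = z(H) − d' = -0.7388 − (-0.56) = -0.1788
false-alarm rate = Φ(-0.1788) = 0.4290

false-alarm rate = 0.429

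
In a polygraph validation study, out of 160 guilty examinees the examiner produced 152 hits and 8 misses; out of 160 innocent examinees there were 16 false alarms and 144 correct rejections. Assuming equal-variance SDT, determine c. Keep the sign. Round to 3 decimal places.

H = 152/160 = 0.9500
FA = 16/160 = 0.1000
Φ⁻¹(H) = Φ⁻¹(0.9500) = 1.6449
Φ⁻¹(FA) = Φ⁻¹(0.1000) = -1.2816
c = −½·[z(H) + z(FA)] = −0.5 × (1.6449 + (-1.2816)) = -0.18165
c < 0: the examiner has a liberal response bias.

c = -0.182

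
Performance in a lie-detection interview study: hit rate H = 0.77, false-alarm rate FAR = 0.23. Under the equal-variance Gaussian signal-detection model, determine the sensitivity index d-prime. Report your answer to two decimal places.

d-prime = 1.48

Φ⁻¹(0.77) = 0.7388, Φ⁻¹(0.23) = -0.7388
d' = z(H) − z(FA) = 0.7388 − (-0.7388) = 1.4776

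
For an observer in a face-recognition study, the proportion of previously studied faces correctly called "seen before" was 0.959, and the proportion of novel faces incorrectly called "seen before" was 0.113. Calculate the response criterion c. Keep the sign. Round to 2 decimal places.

z(H) = 1.7392
z(FA) = -1.2107
c = −½·[z(H) + z(FA)] = −0.5 × (1.7392 + (-1.2107)) = -0.26425

c = -0.26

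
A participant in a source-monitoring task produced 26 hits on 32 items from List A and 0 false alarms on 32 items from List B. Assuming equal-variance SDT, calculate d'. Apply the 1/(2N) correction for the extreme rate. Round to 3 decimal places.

The false-alarm rate is 0/32 = 0, so apply the 1/(2N) correction: FA → 1/(2·32) = 0.01562.
z(H) = z(0.81250) = 0.8871
z(FA) = z(0.01562) = -2.1540
d' = 0.8871 − (-2.1540) = 3.0411

d' = 3.041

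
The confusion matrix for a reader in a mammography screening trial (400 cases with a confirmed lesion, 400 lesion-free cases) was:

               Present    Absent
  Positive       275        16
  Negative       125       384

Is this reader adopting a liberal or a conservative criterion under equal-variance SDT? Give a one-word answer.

conservative

z(H) = 0.489, z(FA) = -1.751
c = −½·(z(H) + z(FA)) = 0.631
c > 0 → conservative criterion (biased toward responding “no”).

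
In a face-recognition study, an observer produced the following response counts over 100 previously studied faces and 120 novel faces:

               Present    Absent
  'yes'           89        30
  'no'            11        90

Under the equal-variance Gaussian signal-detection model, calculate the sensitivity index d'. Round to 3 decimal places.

d' = 1.901

H = 89/100 = 0.8900
FA = 30/120 = 0.2500
z(0.8900) = 1.2265, z(0.2500) = -0.6745
d' = z(H) − z(FA) = 1.2265 − (-0.6745) = 1.9010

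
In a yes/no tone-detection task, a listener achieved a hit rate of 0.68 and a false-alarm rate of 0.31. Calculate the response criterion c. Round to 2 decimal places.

c = 0.01

Φ⁻¹(H) = 0.4677
Φ⁻¹(FA) = -0.4959
c = −½·[z(H) + z(FA)] = −0.5 × (0.4677 + (-0.4959)) = 0.0141
c > 0: the listener has a conservative response bias.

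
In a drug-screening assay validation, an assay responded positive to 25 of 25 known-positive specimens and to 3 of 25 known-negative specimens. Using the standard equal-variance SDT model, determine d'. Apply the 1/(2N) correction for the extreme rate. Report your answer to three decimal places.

d' = 3.229

The hit rate is 25/25 = 1, so apply the 1/(2N) correction: H → 1 − 1/(2·25) = 0.98000.
z(H) = z(0.98000) = 2.0537
z(FA) = z(0.12000) = -1.1750
d' = 2.0537 − (-1.1750) = 3.2287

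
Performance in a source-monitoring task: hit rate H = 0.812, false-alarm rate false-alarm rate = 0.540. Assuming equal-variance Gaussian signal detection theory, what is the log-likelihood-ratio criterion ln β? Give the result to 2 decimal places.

ln β = -0.39

z(H) = z(0.812) = 0.885
z(FA) = z(0.540) = 0.100
ln β = −½·[z(H)² − z(FA)²] = −0.5 × (0.783 − 0.010) = -0.3865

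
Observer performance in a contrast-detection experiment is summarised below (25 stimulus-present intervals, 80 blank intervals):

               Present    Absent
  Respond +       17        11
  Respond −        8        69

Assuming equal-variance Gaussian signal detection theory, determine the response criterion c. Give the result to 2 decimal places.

c = 0.31

H = 17/25 = 0.6800
FA = 11/80 = 0.1375
Φ⁻¹(H) = Φ⁻¹(0.6800) = 0.468
Φ⁻¹(FA) = Φ⁻¹(0.1375) = -1.092
c = −½·[z(H) + z(FA)] = −0.5 × (0.468 + (-1.092)) = 0.312
c > 0: the observer has a conservative response bias.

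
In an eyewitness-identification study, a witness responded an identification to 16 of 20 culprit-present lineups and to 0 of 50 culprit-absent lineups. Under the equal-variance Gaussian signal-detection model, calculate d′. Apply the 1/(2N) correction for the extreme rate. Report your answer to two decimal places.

The false-alarm rate is 0/50 = 0, so apply the 1/(2N) correction: FA → 1/(2·50) = 0.01000.
z(H) = z(0.80000) = 0.842
z(FA) = z(0.01000) = -2.326
d' = 0.842 − (-2.326) = 3.168

d′ = 3.17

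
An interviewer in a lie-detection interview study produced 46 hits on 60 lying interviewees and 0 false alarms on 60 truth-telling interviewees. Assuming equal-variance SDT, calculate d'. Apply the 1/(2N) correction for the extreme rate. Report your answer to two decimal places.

The false-alarm rate is 0/60 = 0, so apply the 1/(2N) correction: FA → 1/(2·60) = 0.00833.
z(H) = z(0.76667) = 0.728
z(FA) = z(0.00833) = -2.394
d' = 0.728 − (-2.394) = 3.122

d' = 3.12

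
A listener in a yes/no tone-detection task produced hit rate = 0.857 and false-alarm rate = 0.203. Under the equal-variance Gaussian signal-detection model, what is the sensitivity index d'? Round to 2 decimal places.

Φ⁻¹(H) = 1.0669
Φ⁻¹(FA) = -0.8310
d' = z(H) − z(FA) = 1.0669 − (-0.8310) = 1.8979

d' = 1.90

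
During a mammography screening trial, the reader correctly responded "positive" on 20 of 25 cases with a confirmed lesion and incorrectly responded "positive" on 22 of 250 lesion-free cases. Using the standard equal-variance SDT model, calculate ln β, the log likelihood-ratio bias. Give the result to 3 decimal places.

ln β = 0.561

H = 20/25 = 0.8000
FA = 22/250 = 0.0880
z(H) = 0.8416
z(FA) = -1.3532
ln β = −½·[z(H)² − z(FA)²] = −0.5 × (0.7083 − 1.8312) = 0.56145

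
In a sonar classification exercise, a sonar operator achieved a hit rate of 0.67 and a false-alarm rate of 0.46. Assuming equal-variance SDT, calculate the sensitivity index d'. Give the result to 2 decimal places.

d' = 0.54

Φ⁻¹(H) = Φ⁻¹(0.67) = 0.4399
Φ⁻¹(FA) = Φ⁻¹(0.46) = -0.1004
d' = z(H) − z(FA) = 0.4399 − (-0.1004) = 0.5403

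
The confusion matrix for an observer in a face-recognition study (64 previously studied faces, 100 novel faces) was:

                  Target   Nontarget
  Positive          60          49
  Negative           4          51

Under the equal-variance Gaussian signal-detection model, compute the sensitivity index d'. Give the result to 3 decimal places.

d' = 1.559

H = 60/64 = 0.9375
FA = 49/100 = 0.4900
z(0.9375) = 1.5341, z(0.4900) = -0.0251
d' = z(H) − z(FA) = 1.5341 − (-0.0251) = 1.5592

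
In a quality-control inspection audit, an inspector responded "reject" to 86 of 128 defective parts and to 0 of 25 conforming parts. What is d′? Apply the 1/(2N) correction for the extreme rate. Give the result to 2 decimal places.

d′ = 2.50

The false-alarm rate is 0/25 = 0, so apply the 1/(2N) correction: FA → 1/(2·25) = 0.02000.
z(H) = z(0.67188) = 0.445
z(FA) = z(0.02000) = -2.054
d' = 0.445 − (-2.054) = 2.499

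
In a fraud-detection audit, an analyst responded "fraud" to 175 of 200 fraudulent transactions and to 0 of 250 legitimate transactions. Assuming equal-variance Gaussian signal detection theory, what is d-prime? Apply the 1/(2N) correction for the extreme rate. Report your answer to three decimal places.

d-prime = 4.029

The false-alarm rate is 0/250 = 0, so apply the 1/(2N) correction: FA → 1/(2·250) = 0.00200.
z(H) = z(0.87500) = 1.1503
z(FA) = z(0.00200) = -2.8782
d' = 1.1503 − (-2.8782) = 4.0285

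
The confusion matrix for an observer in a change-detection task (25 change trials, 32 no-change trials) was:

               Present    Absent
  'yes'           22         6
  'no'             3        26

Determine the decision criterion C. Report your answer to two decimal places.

C = -0.14

H = 22/25 = 0.8800
FA = 6/32 = 0.1875
z(H) = z(0.8800) = 1.1750
z(FA) = z(0.1875) = -0.8871
c = −½·[z(H) + z(FA)] = −0.5 × (1.1750 + (-0.8871)) = -0.14395
c < 0: the observer has a liberal response bias.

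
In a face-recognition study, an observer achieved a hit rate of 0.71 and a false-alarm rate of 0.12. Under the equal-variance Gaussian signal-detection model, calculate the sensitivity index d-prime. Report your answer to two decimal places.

d-prime = 1.73

z(H) = 0.553
z(FA) = -1.175
d' = z(H) − z(FA) = 0.553 − (-1.175) = 1.728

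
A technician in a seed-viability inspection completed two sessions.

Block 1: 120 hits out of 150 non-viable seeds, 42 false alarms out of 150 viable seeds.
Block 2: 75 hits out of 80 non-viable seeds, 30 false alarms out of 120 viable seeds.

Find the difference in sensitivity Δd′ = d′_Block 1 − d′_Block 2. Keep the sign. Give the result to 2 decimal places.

Δd′ = -0.78

Block 1: z(0.8000) = 0.842, z(0.2800) = -0.583, d' = 1.425
Block 2: z(0.9375) = 1.534, z(0.2500) = -0.674, d' = 2.208
Δd' = d'_Block 1 − d'_Block 2 = 1.425 − 2.208 = -0.783
Block 2 has the higher sensitivity.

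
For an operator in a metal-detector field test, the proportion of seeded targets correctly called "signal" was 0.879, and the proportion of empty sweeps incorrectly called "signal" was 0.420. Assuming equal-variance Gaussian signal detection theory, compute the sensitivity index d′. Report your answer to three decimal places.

z(0.879) = 1.1700, z(0.420) = -0.2019
d' = z(H) − z(FA) = 1.1700 − (-0.2019) = 1.3719

d′ = 1.372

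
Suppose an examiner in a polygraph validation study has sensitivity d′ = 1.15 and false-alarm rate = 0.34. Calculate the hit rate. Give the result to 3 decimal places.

hit rate = 0.770

z(false-alarm rate) = z(0.34) = -0.4125
z(H) = z(FA) + d' = -0.4125 + 1.15 = 0.7375
hit rate = Φ(0.7375) = 0.7696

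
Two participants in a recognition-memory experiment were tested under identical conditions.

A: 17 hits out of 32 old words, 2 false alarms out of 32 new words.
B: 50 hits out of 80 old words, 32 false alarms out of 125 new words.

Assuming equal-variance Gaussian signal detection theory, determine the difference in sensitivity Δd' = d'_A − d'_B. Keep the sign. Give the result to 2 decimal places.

A: z(0.5312) = 0.078, z(0.0625) = -1.534, d' = 1.612
B: z(0.6250) = 0.319, z(0.2560) = -0.656, d' = 0.975
Δd' = d'_A − d'_B = 1.612 − 0.975 = 0.637
A has the higher sensitivity.

Δd' = 0.64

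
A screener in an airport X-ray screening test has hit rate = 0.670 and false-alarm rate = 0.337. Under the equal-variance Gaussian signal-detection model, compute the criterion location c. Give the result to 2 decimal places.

z(H) = z(0.670) = 0.4399
z(FA) = z(0.337) = -0.4207
c = −½·[z(H) + z(FA)] = −0.5 × (0.4399 + (-0.4207)) = -0.0096
c < 0: the screener has a liberal response bias.

c = -0.01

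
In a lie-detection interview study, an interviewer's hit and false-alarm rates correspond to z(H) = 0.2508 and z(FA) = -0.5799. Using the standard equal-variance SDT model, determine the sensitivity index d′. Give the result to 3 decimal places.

d' = z(H) − z(FA) = 0.2508 − (-0.5799) = 0.8307

d′ = 0.831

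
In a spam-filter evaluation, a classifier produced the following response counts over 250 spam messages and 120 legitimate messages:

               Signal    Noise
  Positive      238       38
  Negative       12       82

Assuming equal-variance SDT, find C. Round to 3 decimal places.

H = 238/250 = 0.9520
FA = 38/120 = 0.3167
z(H) = z(0.9520) = 1.6646
z(FA) = z(0.3167) = -0.4769
c = −½·[z(H) + z(FA)] = −0.5 × (1.6646 + (-0.4769)) = -0.59385

C = -0.594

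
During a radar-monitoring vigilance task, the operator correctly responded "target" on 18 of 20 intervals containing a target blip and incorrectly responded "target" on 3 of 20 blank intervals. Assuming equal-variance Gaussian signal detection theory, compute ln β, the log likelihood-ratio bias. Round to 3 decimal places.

H = 18/20 = 0.9000
FA = 3/20 = 0.1500
Φ⁻¹(H) = Φ⁻¹(0.9000) = 1.2816
Φ⁻¹(FA) = Φ⁻¹(0.1500) = -1.0364
ln β = −½·[z(H)² − z(FA)²] = −0.5 × (1.6425 − 1.0741) = -0.2842

ln β = -0.284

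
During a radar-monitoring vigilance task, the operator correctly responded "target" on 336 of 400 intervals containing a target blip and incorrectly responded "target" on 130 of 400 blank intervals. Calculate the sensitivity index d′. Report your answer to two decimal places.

d′ = 1.45

H = 336/400 = 0.8400
FA = 130/400 = 0.3250
Φ⁻¹(0.8400) = 0.994, Φ⁻¹(0.3250) = -0.454
d' = z(H) − z(FA) = 0.994 − (-0.454) = 1.448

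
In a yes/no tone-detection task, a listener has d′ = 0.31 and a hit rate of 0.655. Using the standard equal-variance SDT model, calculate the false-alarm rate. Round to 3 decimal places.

false-alarm rate = 0.535

z(hit rate) = z(0.655) = 0.3989
z(FA) = z(H) − d' = 0.3989 − 0.31 = 0.0889
false-alarm rate = Φ(0.0889) = 0.5354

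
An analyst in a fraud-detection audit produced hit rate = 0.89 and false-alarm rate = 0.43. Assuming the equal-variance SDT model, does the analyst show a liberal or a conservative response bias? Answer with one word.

z(H) = 1.227, z(FA) = -0.176
c = −½·(z(H) + z(FA)) = -0.5255
c < 0 → liberal criterion (biased toward responding “yes”).

liberal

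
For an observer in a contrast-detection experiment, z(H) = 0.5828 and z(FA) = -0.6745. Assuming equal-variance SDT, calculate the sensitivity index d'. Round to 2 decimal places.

d' = 1.26

d' = z(H) − z(FA) = 0.5828 − (-0.6745) = 1.2573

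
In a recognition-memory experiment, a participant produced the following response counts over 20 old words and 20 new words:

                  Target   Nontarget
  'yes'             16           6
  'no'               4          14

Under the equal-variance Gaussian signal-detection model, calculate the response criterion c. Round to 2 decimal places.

H = 16/20 = 0.8000
FA = 6/20 = 0.3000
z(H) = 0.842
z(FA) = -0.524
c = −½·[z(H) + z(FA)] = −0.5 × (0.842 + (-0.524)) = -0.159
c < 0: the participant has a liberal response bias.

c = -0.16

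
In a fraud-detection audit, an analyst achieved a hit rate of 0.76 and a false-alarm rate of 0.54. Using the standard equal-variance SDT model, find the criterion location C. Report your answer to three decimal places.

C = -0.403

Φ⁻¹(H) = Φ⁻¹(0.76) = 0.7063
Φ⁻¹(FA) = Φ⁻¹(0.54) = 0.1004
c = −½·[z(H) + z(FA)] = −0.5 × (0.7063 + 0.1004) = -0.40335
c < 0: the analyst has a liberal response bias.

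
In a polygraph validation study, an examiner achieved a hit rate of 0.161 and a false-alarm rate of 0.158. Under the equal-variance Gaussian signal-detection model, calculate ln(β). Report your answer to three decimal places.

ln β = 0.012

z(H) = z(0.161) = -0.9904
z(FA) = z(0.158) = -1.0027
ln β = −½·[z(H)² − z(FA)²] = −0.5 × (0.9809 − 1.0054) = 0.01225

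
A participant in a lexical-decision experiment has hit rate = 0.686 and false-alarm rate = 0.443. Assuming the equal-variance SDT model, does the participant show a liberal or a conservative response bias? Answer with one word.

liberal

z(H) = 0.485, z(FA) = -0.143
c = −½·(z(H) + z(FA)) = -0.171
c < 0 → liberal criterion (biased toward responding “yes”).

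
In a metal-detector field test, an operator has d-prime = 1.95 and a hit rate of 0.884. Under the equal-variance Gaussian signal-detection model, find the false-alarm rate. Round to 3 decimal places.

false-alarm rate = 0.225

z(hit rate) = z(0.884) = 1.1952
z(FA) = z(H) − d' = 1.1952 − 1.95 = -0.7548
false-alarm rate = Φ(-0.7548) = 0.2252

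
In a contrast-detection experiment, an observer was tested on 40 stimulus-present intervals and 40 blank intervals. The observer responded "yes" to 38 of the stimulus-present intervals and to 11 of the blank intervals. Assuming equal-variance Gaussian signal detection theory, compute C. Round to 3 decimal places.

C = -0.524

H = 38/40 = 0.9500
FA = 11/40 = 0.2750
z(H) = 1.6449
z(FA) = -0.5978
c = −½·[z(H) + z(FA)] = −0.5 × (1.6449 + (-0.5978)) = -0.52355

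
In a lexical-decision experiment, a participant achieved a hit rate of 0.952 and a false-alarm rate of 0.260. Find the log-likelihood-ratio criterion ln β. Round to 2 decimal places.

ln β = -1.18

z(H) = 1.665
z(FA) = -0.643
ln β = −½·[z(H)² − z(FA)²] = −0.5 × (2.772 − 0.413) = -1.1795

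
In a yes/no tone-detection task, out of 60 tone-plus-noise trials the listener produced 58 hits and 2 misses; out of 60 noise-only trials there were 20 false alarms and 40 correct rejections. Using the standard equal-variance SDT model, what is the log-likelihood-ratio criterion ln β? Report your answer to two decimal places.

ln β = -1.59

H = 58/60 = 0.9667
FA = 20/60 = 0.3333
z(0.9667) = 1.834, z(0.3333) = -0.431
ln β = −½·[z(H)² − z(FA)²] = −0.5 × (3.364 − 0.186) = -1.589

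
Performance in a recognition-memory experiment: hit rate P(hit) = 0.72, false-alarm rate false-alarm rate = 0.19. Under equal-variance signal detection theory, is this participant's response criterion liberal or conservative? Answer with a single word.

z(H) = 0.583, z(FA) = -0.878
c = −½·(z(H) + z(FA)) = 0.1475
c > 0 → conservative criterion (biased toward responding “no”).

conservative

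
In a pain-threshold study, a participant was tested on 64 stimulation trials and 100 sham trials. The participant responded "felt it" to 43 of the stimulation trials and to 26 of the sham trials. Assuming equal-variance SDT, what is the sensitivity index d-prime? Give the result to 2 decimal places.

d-prime = 1.09

H = 43/64 = 0.6719
FA = 26/100 = 0.2600
Φ⁻¹(H) = Φ⁻¹(0.6719) = 0.4452
Φ⁻¹(FA) = Φ⁻¹(0.2600) = -0.6433
d' = z(H) − z(FA) = 0.4452 − (-0.6433) = 1.0885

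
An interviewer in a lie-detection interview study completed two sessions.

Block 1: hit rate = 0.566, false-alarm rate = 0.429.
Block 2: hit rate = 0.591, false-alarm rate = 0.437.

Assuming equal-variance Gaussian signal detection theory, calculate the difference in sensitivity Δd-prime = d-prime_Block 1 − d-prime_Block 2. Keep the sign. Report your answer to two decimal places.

Block 1: z(0.566) = 0.166, z(0.429) = -0.179, d' = 0.345
Block 2: z(0.591) = 0.230, z(0.437) = -0.159, d' = 0.389
Δd' = d'_Block 1 − d'_Block 2 = 0.345 − 0.389 = -0.044
Block 2 has the higher sensitivity.

Δd-prime = -0.04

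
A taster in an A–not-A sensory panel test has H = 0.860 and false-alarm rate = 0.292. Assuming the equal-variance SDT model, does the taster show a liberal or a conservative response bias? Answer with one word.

z(H) = 1.080, z(FA) = -0.548
c = −½·(z(H) + z(FA)) = -0.266
c < 0 → liberal criterion (biased toward responding “yes”).

liberal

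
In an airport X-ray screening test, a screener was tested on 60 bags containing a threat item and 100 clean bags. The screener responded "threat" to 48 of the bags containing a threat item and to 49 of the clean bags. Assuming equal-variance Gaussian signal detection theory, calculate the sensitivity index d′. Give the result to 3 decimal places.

d′ = 0.867

H = 48/60 = 0.8000
FA = 49/100 = 0.4900
Φ⁻¹(H) = 0.8416
Φ⁻¹(FA) = -0.0251
d' = z(H) − z(FA) = 0.8416 − (-0.0251) = 0.8667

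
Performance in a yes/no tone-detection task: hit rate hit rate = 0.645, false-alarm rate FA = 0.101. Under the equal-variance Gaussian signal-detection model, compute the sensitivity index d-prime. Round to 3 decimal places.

d-prime = 1.648

z(H) = z(0.645) = 0.3719
z(FA) = z(0.101) = -1.2759
d' = z(H) − z(FA) = 0.3719 − (-1.2759) = 1.6478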